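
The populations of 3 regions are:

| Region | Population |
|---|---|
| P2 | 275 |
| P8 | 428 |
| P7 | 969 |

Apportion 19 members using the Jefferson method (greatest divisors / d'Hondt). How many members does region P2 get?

3

Standard divisor 1672/19 ≈ 88; standard quotas: P2 3.125, P8 4.864, P7 11.011.
Rounding down gives 3, 4, 11 = 18 seats, so the divisor must be adjusted.
With modified divisor 83: modified quotas P2 3.313, P8 5.157, P7 11.675.
Rounding down: P2 3, P8 5, P7 11 (total 19).
P2 receives 3.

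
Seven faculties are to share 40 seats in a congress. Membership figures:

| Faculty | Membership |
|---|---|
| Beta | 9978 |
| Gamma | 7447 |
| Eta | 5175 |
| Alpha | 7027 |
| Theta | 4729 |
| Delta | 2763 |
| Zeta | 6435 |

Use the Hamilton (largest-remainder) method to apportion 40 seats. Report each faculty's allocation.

Beta 9, Gamma 7, Eta 5, Alpha 6, Theta 4, Delta 3, Zeta 6

Standard divisor: 43554 ÷ 40 ≈ 1088.85.
Standard quotas: Beta 9.1638, Gamma 6.8393, Eta 4.7527, Alpha 6.4536, Theta 4.3431, Delta 2.5375, Zeta 5.9099.
Lower quotas: Beta 9, Gamma 6, Eta 4, Alpha 6, Theta 4, Delta 2, Zeta 5 (sum 36, leaving 4 seats).
Remainders in descending order: Zeta 0.9099, Gamma 0.8393, Eta 0.7527, Delta 0.5375, Alpha 0.4536, Theta 0.3431, Beta 0.1638.
Largest remainders: Zeta, Gamma, Eta, Delta receive the extra seats.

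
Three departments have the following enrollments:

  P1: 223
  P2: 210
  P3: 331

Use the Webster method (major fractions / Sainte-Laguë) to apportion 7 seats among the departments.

Standard divisor 764/7 ≈ 109.143; standard quotas: P1 2.043, P2 1.924, P3 3.033.
Rounding to the nearest integer gives P1 2, P2 2, P3 3 — total 7, matching the house size, so no adjustment is needed.

P1: 2; P2: 2; P3: 3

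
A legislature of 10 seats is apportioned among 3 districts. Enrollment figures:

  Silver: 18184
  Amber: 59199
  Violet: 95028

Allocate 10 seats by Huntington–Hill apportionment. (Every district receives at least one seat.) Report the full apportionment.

Silver 1, Amber 3, Violet 6

With divisor 17219: modified quotas Silver 1.056, Amber 3.438, Violet 5.519.
Geometric-mean thresholds: Silver √(1·2)=1.414, Amber √(3·4)=3.464, Violet √(5·6)=5.477.
Each quota rounded against its threshold gives Silver 1, Amber 3, Violet 6 (total 10).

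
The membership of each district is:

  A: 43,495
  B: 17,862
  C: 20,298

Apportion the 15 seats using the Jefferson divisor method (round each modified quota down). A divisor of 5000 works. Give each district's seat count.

A 8, B 3, C 4

With modified divisor 5000: modified quotas A 8.699, B 3.572, C 4.060.
Rounding down: A 8, B 3, C 4 (total 15).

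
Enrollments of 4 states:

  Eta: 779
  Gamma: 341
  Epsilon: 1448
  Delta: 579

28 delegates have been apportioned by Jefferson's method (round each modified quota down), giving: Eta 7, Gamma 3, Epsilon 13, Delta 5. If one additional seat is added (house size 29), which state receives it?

Epsilon

Priority for the next seat is population ÷ (current seats + 1).
Priorities: Eta 97.375, Gamma 85.250, Epsilon 103.429, Delta 96.500.
Highest priority: Epsilon.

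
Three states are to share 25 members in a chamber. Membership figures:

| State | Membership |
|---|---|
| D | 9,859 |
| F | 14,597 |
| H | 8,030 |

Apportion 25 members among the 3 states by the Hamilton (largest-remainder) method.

D: 8, F: 11, H: 6

Standard divisor: 32486 ÷ 25 ≈ 1299.44.
Standard quotas: D 7.5871, F 11.2333, H 6.1796.
Lower quotas: D 7, F 11, H 6 (sum 24, leaving 1 seat).
Remainders in descending order: D 0.5871, F 0.2333, H 0.1796.
The surplus seat goes to D.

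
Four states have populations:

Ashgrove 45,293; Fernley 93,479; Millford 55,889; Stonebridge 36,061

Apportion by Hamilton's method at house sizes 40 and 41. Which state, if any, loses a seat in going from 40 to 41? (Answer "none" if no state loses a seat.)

none

At 40 seats: Ashgrove 8, Fernley 16, Millford 10, Stonebridge 6.
At 41 seats: Ashgrove 8, Fernley 17, Millford 10, Stonebridge 6.
No state's allocation decreased.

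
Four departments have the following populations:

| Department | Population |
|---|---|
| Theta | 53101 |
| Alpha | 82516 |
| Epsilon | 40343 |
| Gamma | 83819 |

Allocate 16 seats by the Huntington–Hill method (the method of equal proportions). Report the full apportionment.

With divisor 15899: modified quotas Theta 3.340, Alpha 5.190, Epsilon 2.537, Gamma 5.272.
Geometric-mean thresholds: Theta √(3·4)=3.464, Alpha √(5·6)=5.477, Epsilon √(2·3)=2.449, Gamma √(5·6)=5.477.
Each quota rounded against its threshold gives Theta 3, Alpha 5, Epsilon 3, Gamma 5 (total 16).

Theta: 3, Alpha: 5, Epsilon: 3, Gamma: 5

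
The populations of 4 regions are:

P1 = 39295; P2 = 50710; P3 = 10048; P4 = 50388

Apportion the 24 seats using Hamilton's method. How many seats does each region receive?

P1: 6, P2: 8, P3: 2, P4: 8

The standard divisor is 150441/24 ≈ 6268.375.
Standard quotas: P1 6.2688, P2 8.0898, P3 1.6030, P4 8.0384.
Lower quotas: P1 6, P2 8, P3 1, P4 8 (sum 23, leaving 1 seat).
Remainders in descending order: P3 0.6030, P1 0.2688, P2 0.0898, P4 0.0384.
The surplus seat goes to P3.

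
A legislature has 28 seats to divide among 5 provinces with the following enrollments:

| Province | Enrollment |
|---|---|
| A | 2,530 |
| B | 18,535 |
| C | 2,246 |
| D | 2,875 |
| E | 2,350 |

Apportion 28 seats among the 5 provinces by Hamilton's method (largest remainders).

Total 28536; standard divisor 28536/28 ≈ 1019.143.
Standard quotas: A 2.4825, B 18.1869, C 2.2038, D 2.8210, E 2.3059.
Lower quotas: A 2, B 18, C 2, D 2, E 2 (sum 26, leaving 2 seats).
Remainders in descending order: D 0.8210, A 0.4825, E 0.3059, C 0.2038, B 0.1869.
The surplus seats go to D, A.

A 3; B 18; C 2; D 3; E 2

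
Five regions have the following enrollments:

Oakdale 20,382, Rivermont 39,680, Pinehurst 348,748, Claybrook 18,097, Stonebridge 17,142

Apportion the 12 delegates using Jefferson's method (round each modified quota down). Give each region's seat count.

Standard divisor 444049/12 ≈ 37004.083; standard quotas: Oakdale 0.551, Rivermont 1.072, Pinehurst 9.425, Claybrook 0.489, Stonebridge 0.463.
Rounding down gives 0, 1, 9, 0, 0 = 10 seats, so the divisor must be adjusted.
With modified divisor 30400: modified quotas Oakdale 0.670, Rivermont 1.305, Pinehurst 11.472, Claybrook 0.595, Stonebridge 0.564.
Rounding down: Oakdale 0, Rivermont 1, Pinehurst 11, Claybrook 0, Stonebridge 0 (total 12).

Oakdale=0, Rivermont=1, Pinehurst=11, Claybrook=0, Stonebridge=0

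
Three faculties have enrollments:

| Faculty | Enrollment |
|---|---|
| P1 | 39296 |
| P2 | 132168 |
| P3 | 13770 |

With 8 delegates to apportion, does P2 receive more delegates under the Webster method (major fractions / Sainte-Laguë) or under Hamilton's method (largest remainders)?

Webster: P1 2, P2 5, P3 1.
Hamilton: P1 2, P2 6, P3 0.
P2 gets 5 under Webster and 6 under Hamilton.

Hamilton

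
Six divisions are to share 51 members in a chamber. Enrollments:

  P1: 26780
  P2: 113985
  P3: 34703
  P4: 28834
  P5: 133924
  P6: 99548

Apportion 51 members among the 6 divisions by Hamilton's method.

P1=3, P2=13, P3=4, P4=3, P5=16, P6=12

Total 437774; standard divisor 437774/51 ≈ 8583.804.
Standard quotas: P1 3.1198, P2 13.2791, P3 4.0428, P4 3.3591, P5 15.6019, P6 11.5972.
Lower quotas: P1 3, P2 13, P3 4, P4 3, P5 15, P6 11 (sum 49, leaving 2 seats).
Remainders in descending order: P5 0.6019, P6 0.5972, P4 0.3591, P2 0.2791, P1 0.1198, P3 0.0428.
Largest remainders: P5, P6 receive the extra seats.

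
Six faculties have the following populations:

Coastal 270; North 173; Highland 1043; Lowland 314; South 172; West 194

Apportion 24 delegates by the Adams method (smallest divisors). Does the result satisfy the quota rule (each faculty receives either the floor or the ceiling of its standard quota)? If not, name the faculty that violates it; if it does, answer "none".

Standard quotas: Coastal 2.992, North 1.917, Highland 11.557, Lowland 3.479, South 1.906, West 2.150.
Adams allocation: Coastal 3, North 2, Highland 11, Lowland 4, South 2, West 2.
Every allocation lies between the lower and upper quota.

none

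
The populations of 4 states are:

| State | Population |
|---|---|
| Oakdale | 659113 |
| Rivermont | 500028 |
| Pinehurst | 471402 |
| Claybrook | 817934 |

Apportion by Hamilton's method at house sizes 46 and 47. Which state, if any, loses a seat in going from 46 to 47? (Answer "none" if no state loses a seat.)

Rivermont

At 46 seats: Oakdale 12, Rivermont 10, Pinehurst 9, Claybrook 15.
At 47 seats: Oakdale 13, Rivermont 9, Pinehurst 9, Claybrook 16.
Rivermont drops from 10 to 9.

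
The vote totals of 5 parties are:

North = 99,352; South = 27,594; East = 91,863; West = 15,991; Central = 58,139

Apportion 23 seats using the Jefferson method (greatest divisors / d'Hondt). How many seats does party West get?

1

Standard divisor 292939/23 ≈ 12736.478; standard quotas: North 7.801, South 2.167, East 7.213, West 1.256, Central 4.565.
Rounding down gives 7, 2, 7, 1, 4 = 21 seats, so the divisor must be adjusted.
With modified divisor 11560: modified quotas North 8.594, South 2.387, East 7.947, West 1.383, Central 5.029.
Rounding down: North 8, South 2, East 7, West 1, Central 5 (total 23).
West receives 1.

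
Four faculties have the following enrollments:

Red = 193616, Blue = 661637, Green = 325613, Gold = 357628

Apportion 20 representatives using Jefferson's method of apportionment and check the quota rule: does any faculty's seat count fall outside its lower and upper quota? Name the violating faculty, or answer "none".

Standard quotas: Red 2.517, Blue 8.601, Green 4.233, Gold 4.649.
Jefferson allocation: Red 2, Blue 9, Green 4, Gold 5.
Every allocation lies between the lower and upper quota.

none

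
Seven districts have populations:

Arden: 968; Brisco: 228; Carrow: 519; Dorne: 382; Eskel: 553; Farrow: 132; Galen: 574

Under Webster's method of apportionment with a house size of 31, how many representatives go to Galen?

Standard divisor 3356/31 ≈ 108.258; standard quotas: Arden 8.942, Brisco 2.106, Carrow 4.794, Dorne 3.529, Eskel 5.108, Farrow 1.219, Galen 5.302.
Rounding to the nearest integer gives Arden 9, Brisco 2, Carrow 5, Dorne 4, Eskel 5, Farrow 1, Galen 5 — total 31, matching the house size, so no adjustment is needed.
Galen receives 5.

5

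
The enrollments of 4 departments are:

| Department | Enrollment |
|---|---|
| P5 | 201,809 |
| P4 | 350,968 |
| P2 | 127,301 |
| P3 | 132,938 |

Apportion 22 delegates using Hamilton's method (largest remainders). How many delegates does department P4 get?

10

The standard divisor is 813016/22 ≈ 36955.273.
Standard quotas: P5 5.4609, P4 9.4971, P2 3.4447, P3 3.5973.
Lower quotas: P5 5, P4 9, P2 3, P3 3 (sum 20, leaving 2 seats).
Remainders in descending order: P3 0.5973, P4 0.4971, P5 0.4609, P2 0.4447.
The surplus seats go to P3, P4.
P4 receives 10.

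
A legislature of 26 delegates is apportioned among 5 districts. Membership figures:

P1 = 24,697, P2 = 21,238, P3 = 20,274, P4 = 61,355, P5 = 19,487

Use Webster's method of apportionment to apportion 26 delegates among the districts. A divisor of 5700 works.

P1: 4; P2: 4; P3: 4; P4: 11; P5: 3

With modified divisor 5700: modified quotas P1 4.333, P2 3.726, P3 3.557, P4 10.764, P5 3.419.
Rounding to the nearest integer: P1 4, P2 4, P3 4, P4 11, P5 3 (total 26).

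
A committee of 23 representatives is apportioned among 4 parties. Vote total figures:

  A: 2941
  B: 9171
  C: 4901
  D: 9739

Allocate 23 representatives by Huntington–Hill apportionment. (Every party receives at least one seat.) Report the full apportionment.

A 3; B 8; C 4; D 8

With divisor 1174: modified quotas A 2.505, B 7.812, C 4.175, D 8.296.
Geometric-mean thresholds: A √(2·3)=2.449, B √(7·8)=7.483, C √(4·5)=4.472, D √(8·9)=8.485.
Each quota rounded against its threshold gives A 3, B 8, C 4, D 8 (total 23).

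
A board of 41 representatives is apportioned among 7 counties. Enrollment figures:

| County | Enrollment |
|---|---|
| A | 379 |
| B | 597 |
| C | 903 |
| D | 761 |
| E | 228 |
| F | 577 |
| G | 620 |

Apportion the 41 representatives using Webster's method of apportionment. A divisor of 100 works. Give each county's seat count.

A 4; B 6; C 9; D 8; E 2; F 6; G 6

With modified divisor 100: modified quotas A 3.790, B 5.970, C 9.030, D 7.610, E 2.280, F 5.770, G 6.200.
Rounding to the nearest integer: A 4, B 6, C 9, D 8, E 2, F 6, G 6 (total 41).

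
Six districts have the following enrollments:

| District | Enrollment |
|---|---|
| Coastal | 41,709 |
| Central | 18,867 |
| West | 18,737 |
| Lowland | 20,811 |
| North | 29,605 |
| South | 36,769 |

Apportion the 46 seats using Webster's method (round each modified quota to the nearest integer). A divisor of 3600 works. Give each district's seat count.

Coastal 12, Central 5, West 5, Lowland 6, North 8, South 10

With modified divisor 3600: modified quotas Coastal 11.586, Central 5.241, West 5.205, Lowland 5.781, North 8.224, South 10.214.
Rounding to the nearest integer: Coastal 12, Central 5, West 5, Lowland 6, North 8, South 10 (total 46).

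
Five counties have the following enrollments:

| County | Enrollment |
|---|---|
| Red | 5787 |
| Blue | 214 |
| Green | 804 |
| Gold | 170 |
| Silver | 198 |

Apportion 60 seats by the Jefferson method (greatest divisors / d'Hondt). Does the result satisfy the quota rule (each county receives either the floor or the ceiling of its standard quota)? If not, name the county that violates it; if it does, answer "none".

Red

Standard quotas: Red 48.407, Blue 1.790, Green 6.725, Gold 1.422, Silver 1.656.
Jefferson allocation: Red 50, Blue 1, Green 7, Gold 1, Silver 1.
Red has quota 48.407 (lower 48, upper 49) but receives 50 — outside the quota interval.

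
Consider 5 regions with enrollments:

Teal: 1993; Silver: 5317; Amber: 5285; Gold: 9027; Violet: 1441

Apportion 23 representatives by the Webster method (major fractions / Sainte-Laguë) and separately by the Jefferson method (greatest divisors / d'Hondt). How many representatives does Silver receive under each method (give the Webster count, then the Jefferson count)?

Webster: Teal 2, Silver 6, Amber 5, Gold 9, Violet 1.
Jefferson: Teal 2, Silver 5, Amber 5, Gold 10, Violet 1.
Silver gets 6 under Webster and 5 under Jefferson.

6 and 5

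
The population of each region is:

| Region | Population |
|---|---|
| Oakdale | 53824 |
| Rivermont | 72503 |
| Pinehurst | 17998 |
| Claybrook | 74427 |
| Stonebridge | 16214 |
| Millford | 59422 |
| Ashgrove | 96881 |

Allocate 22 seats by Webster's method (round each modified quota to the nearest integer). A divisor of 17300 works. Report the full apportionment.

With modified divisor 17300: modified quotas Oakdale 3.111, Rivermont 4.191, Pinehurst 1.040, Claybrook 4.302, Stonebridge 0.937, Millford 3.435, Ashgrove 5.600.
Rounding to the nearest integer: Oakdale 3, Rivermont 4, Pinehurst 1, Claybrook 4, Stonebridge 1, Millford 3, Ashgrove 6 (total 22).

Oakdale 3, Rivermont 4, Pinehurst 1, Claybrook 4, Stonebridge 1, Millford 3, Ashgrove 6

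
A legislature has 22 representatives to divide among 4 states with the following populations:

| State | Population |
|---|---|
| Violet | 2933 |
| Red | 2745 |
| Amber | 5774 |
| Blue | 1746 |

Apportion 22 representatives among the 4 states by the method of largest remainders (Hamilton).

Standard divisor: 13198 ÷ 22 ≈ 599.909.
Standard quotas: Violet 4.8891, Red 4.5757, Amber 9.6248, Blue 2.9104.
Lower quotas: Violet 4, Red 4, Amber 9, Blue 2 (sum 19, leaving 3 seats).
Remainders in descending order: Blue 0.9104, Violet 0.8891, Amber 0.6248, Red 0.5757.
The surplus seats go to Blue, Violet, Amber.

Violet 5; Red 4; Amber 10; Blue 3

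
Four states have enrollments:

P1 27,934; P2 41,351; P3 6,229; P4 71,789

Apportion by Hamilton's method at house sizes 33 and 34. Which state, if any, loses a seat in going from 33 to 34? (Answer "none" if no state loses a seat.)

At 33 seats: P1 6, P2 9, P3 2, P4 16.
At 34 seats: P1 6, P2 10, P3 1, P4 17.
P3 drops from 2 to 1.

P3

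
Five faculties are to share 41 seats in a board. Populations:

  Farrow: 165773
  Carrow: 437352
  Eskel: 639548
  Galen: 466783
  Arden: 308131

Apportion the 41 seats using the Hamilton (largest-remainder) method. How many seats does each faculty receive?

Farrow 3, Carrow 9, Eskel 13, Galen 10, Arden 6

Total 2017587; standard divisor 2017587/41 ≈ 49209.439.
Standard quotas: Farrow 3.3687, Carrow 8.8876, Eskel 12.9964, Galen 9.4856, Arden 6.2616.
Lower quotas: Farrow 3, Carrow 8, Eskel 12, Galen 9, Arden 6 (sum 38, leaving 3 seats).
Remainders in descending order: Eskel 0.9964, Carrow 0.8876, Galen 0.4856, Farrow 0.3687, Arden 0.2616.
The surplus seats go to Eskel, Carrow, Galen.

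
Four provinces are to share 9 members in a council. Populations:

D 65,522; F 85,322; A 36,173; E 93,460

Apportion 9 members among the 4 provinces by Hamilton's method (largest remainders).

D 2; F 3; A 1; E 3

The standard divisor is 280477/9 ≈ 31164.111.
Standard quotas: D 2.1025, F 2.7378, A 1.1607, E 2.9990.
Lower quotas: D 2, F 2, A 1, E 2 (sum 7, leaving 2 seats).
Remainders in descending order: E 0.9990, F 0.7378, A 0.1607, D 0.1025.
Largest remainders: E, F receive the extra seats.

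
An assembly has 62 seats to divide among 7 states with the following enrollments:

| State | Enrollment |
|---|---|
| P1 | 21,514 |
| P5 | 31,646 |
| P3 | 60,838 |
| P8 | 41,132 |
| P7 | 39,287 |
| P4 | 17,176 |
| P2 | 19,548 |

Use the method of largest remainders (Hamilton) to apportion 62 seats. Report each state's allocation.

The standard divisor is 231141/62 ≈ 3728.081.
Standard quotas: P1 5.7708, P5 8.4886, P3 16.3189, P8 11.0330, P7 10.5381, P4 4.6072, P2 5.2434.
Lower quotas: P1 5, P5 8, P3 16, P8 11, P7 10, P4 4, P2 5 (sum 59, leaving 3 seats).
Remainders in descending order: P1 0.7708, P4 0.6072, P7 0.5381, P5 0.4886, P3 0.3189, P2 0.2434, P8 0.0330.
Largest remainders: P1, P4, P7 receive the extra seats.

P1 6, P5 8, P3 16, P8 11, P7 11, P4 5, P2 5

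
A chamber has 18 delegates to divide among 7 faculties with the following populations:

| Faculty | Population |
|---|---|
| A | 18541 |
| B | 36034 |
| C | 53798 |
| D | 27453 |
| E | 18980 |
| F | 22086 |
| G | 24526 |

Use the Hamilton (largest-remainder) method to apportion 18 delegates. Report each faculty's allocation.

The standard divisor is 201418/18 ≈ 11189.889.
Standard quotas: A 1.6569, B 3.2202, C 4.8077, D 2.4534, E 1.6962, F 1.9737, G 2.1918.
Lower quotas: A 1, B 3, C 4, D 2, E 1, F 1, G 2 (sum 14, leaving 4 seats).
Remainders in descending order: F 0.9737, C 0.8077, E 0.6962, A 0.6569, D 0.4534, B 0.2202, G 0.1918.
Largest remainders: F, C, E, A receive the extra seats.

A 2, B 3, C 5, D 2, E 2, F 2, G 2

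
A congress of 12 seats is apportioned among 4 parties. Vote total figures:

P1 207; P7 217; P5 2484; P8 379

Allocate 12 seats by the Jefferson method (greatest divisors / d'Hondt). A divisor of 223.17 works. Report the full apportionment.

With modified divisor 223.17: modified quotas P1 0.928, P7 0.972, P5 11.131, P8 1.698.
Rounding down: P1 0, P7 0, P5 11, P8 1 (total 12).

P1: 0, P7: 0, P5: 11, P8: 1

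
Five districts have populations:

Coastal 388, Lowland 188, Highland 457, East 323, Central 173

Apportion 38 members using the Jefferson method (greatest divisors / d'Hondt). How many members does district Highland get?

Standard divisor 1529/38 ≈ 40.237; standard quotas: Coastal 9.643, Lowland 4.672, Highland 11.358, East 8.027, Central 4.300.
Rounding down gives 9, 4, 11, 8, 4 = 36 seats, so the divisor must be adjusted.
With modified divisor 38: modified quotas Coastal 10.211, Lowland 4.947, Highland 12.026, East 8.500, Central 4.553.
Rounding down: Coastal 10, Lowland 4, Highland 12, East 8, Central 4 (total 38).
Highland receives 12.

12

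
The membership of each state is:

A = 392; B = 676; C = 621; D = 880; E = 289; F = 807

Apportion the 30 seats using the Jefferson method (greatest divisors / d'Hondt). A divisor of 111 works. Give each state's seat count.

With modified divisor 111: modified quotas A 3.532, B 6.090, C 5.595, D 7.928, E 2.604, F 7.270.
Rounding down: A 3, B 6, C 5, D 7, E 2, F 7 (total 30).

A=3, B=6, C=5, D=7, E=2, F=7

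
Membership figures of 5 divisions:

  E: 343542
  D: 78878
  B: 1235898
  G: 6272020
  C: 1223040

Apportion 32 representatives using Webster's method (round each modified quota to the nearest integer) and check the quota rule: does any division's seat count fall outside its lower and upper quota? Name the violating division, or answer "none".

Standard quotas: E 1.201, D 0.276, B 4.321, G 21.927, C 4.276.
Webster allocation: E 1, D 0, B 4, G 23, C 4.
G has quota 21.927 (lower 21, upper 22) but receives 23 — outside the quota interval.

G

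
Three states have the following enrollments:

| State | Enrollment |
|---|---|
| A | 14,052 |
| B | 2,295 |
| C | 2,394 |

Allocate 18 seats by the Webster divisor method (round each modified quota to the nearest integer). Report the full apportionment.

A=14; B=2; C=2

Standard divisor 18741/18 ≈ 1041.167; standard quotas: A 13.496, B 2.204, C 2.299.
Rounding to the nearest integer gives 13, 2, 2 = 17 seats, so the divisor must be adjusted.
With modified divisor 1000: modified quotas A 14.052, B 2.295, C 2.394.
Rounding to the nearest integer: A 14, B 2, C 2 (total 18).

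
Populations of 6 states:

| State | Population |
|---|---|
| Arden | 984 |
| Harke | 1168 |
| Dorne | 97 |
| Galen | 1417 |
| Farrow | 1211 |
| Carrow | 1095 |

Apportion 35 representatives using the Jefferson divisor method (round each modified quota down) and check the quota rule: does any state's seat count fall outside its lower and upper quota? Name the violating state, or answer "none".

none

Standard quotas: Arden 5.767, Harke 6.845, Dorne 0.568, Galen 8.305, Farrow 7.097, Carrow 6.417.
Jefferson allocation: Arden 6, Harke 7, Dorne 0, Galen 9, Farrow 7, Carrow 6.
Every allocation lies between the lower and upper quota.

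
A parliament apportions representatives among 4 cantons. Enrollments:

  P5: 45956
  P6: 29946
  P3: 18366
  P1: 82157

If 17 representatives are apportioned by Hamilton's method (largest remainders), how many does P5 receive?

4

Standard divisor: 176425 ÷ 17 ≈ 10377.941.
Standard quotas: P5 4.4282, P6 2.8855, P3 1.7697, P1 7.9165.
Lower quotas: P5 4, P6 2, P3 1, P1 7 (sum 14, leaving 3 seats).
Remainders in descending order: P1 0.9165, P6 0.8855, P3 0.7697, P5 0.4282.
Largest remainders: P1, P6, P3 receive the extra seats.
P5 receives 4.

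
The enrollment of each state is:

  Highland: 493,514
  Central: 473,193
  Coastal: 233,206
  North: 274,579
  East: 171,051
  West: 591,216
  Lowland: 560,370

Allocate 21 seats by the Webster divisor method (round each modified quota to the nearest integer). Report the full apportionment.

Standard divisor 2797129/21 ≈ 133196.619; standard quotas: Highland 3.705, Central 3.553, Coastal 1.751, North 2.061, East 1.284, West 4.439, Lowland 4.207.
Rounding to the nearest integer gives Highland 4, Central 4, Coastal 2, North 2, East 1, West 4, Lowland 4 — total 21, matching the house size, so no adjustment is needed.

Highland 4; Central 4; Coastal 2; North 2; East 1; West 4; Lowland 4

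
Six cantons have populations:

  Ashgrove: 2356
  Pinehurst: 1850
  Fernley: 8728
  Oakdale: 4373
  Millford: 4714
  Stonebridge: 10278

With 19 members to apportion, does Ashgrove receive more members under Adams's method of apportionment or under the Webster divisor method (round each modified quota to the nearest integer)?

Adams: Ashgrove 2, Pinehurst 1, Fernley 5, Oakdale 3, Millford 3, Stonebridge 5.
Webster: Ashgrove 1, Pinehurst 1, Fernley 5, Oakdale 3, Millford 3, Stonebridge 6.
Ashgrove gets 2 under Adams and 1 under Webster.

Adams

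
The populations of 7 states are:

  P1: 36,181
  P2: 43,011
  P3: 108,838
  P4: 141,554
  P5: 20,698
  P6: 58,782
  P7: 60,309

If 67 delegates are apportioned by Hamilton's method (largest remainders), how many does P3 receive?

16

The standard divisor is 469373/67 ≈ 7005.567.
Standard quotas: P1 5.1646, P2 6.1395, P3 15.5359, P4 20.2059, P5 2.9545, P6 8.3908, P7 8.6087.
Lower quotas: P1 5, P2 6, P3 15, P4 20, P5 2, P6 8, P7 8 (sum 64, leaving 3 seats).
Remainders in descending order: P5 0.9545, P7 0.6087, P3 0.5359, P6 0.3908, P4 0.2059, P1 0.1646, P2 0.1395.
Largest remainders: P5, P7, P3 receive the extra seats.
P3 receives 16.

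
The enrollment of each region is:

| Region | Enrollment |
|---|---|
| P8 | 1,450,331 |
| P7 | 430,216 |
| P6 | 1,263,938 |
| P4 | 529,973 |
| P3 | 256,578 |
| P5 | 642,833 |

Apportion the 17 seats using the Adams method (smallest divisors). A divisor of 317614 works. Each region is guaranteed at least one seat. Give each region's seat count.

With modified divisor 317614: modified quotas P8 4.566, P7 1.355, P6 3.979, P4 1.669, P3 0.808, P5 2.024.
Rounding up: P8 5, P7 2, P6 4, P4 2, P3 1, P5 3 (total 17).

P8=5, P7=2, P6=4, P4=2, P3=1, P5=3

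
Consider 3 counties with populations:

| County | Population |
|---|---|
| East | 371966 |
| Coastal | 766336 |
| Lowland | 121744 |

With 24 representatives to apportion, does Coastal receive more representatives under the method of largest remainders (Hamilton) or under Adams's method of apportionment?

Hamilton: East 7, Coastal 15, Lowland 2.
Adams: East 7, Coastal 14, Lowland 3.
Coastal gets 15 under Hamilton and 14 under Adams.

Hamilton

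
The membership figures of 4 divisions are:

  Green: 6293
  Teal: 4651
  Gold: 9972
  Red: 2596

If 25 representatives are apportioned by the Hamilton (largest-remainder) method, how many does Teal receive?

Total 23512; standard divisor 23512/25 ≈ 940.48.
Standard quotas: Green 6.6913, Teal 4.9453, Gold 10.6031, Red 2.7603.
Lower quotas: Green 6, Teal 4, Gold 10, Red 2 (sum 22, leaving 3 seats).
Remainders in descending order: Teal 0.9453, Red 0.7603, Green 0.6913, Gold 0.6031.
Largest remainders: Teal, Red, Green receive the extra seats.
Teal receives 5.

5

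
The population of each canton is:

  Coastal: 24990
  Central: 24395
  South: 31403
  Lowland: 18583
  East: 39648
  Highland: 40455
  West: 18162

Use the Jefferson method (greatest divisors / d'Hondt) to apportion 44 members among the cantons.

Coastal: 6, Central: 5, South: 7, Lowland: 4, East: 9, Highland: 9, West: 4

Standard divisor 197636/44 ≈ 4491.727; standard quotas: Coastal 5.564, Central 5.431, South 6.991, Lowland 4.137, East 8.827, Highland 9.007, West 4.043.
Rounding down gives 5, 5, 6, 4, 8, 9, 4 = 41 seats, so the divisor must be adjusted.
With modified divisor 4100: modified quotas Coastal 6.095, Central 5.950, South 7.659, Lowland 4.532, East 9.670, Highland 9.867, West 4.430.
Rounding down: Coastal 6, Central 5, South 7, Lowland 4, East 9, Highland 9, West 4 (total 44).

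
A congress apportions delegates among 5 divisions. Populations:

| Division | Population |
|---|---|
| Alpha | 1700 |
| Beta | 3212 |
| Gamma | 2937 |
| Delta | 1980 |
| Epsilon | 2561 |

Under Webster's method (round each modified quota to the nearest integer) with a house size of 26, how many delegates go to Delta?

4

Standard divisor 12390/26 ≈ 476.538; standard quotas: Alpha 3.567, Beta 6.740, Gamma 6.163, Delta 4.155, Epsilon 5.374.
Rounding to the nearest integer gives Alpha 4, Beta 7, Gamma 6, Delta 4, Epsilon 5 — total 26, matching the house size, so no adjustment is needed.
Delta receives 4.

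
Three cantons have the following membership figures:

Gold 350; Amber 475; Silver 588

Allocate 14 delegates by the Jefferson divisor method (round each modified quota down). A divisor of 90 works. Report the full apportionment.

Gold=3, Amber=5, Silver=6

With modified divisor 90: modified quotas Gold 3.889, Amber 5.278, Silver 6.533.
Rounding down: Gold 3, Amber 5, Silver 6 (total 14).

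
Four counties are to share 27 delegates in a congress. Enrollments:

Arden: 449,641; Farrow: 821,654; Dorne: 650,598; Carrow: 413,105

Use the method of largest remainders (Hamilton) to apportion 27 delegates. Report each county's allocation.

Arden: 5, Farrow: 9, Dorne: 8, Carrow: 5

Total 2334998; standard divisor 2334998/27 ≈ 86481.407.
Standard quotas: Arden 5.1993, Farrow 9.5009, Dorne 7.5230, Carrow 4.7768.
Lower quotas: Arden 5, Farrow 9, Dorne 7, Carrow 4 (sum 25, leaving 2 seats).
Remainders in descending order: Carrow 0.7768, Dorne 0.5230, Farrow 0.5009, Arden 0.1993.
Largest remainders: Carrow, Dorne receive the extra seats.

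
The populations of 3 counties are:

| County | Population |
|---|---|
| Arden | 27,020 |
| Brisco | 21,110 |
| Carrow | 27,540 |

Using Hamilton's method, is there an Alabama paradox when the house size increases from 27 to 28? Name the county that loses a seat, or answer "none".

At 27 seats: Arden 10, Brisco 7, Carrow 10.
At 28 seats: Arden 10, Brisco 8, Carrow 10.
No county's allocation decreased.

none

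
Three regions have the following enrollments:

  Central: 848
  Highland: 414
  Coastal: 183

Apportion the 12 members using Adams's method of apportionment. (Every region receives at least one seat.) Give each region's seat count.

Central=7; Highland=3; Coastal=2

Standard divisor 1445/12 ≈ 120.417; standard quotas: Central 7.042, Highland 3.438, Coastal 1.520.
Rounding up gives 8, 4, 2 = 14 seats, so the divisor must be adjusted.
With modified divisor 140: modified quotas Central 6.057, Highland 2.957, Coastal 1.307.
Rounding up: Central 7, Highland 3, Coastal 2 (total 12).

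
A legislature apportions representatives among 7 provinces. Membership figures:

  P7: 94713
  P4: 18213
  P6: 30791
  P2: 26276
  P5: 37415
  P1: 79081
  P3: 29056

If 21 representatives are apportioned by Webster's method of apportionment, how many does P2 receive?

2

Standard divisor 315545/21 ≈ 15025.952; standard quotas: P7 6.303, P4 1.212, P6 2.049, P2 1.749, P5 2.490, P1 5.263, P3 1.934.
Rounding to the nearest integer gives 6, 1, 2, 2, 2, 5, 2 = 20 seats, so the divisor must be adjusted.
With modified divisor 14800: modified quotas P7 6.400, P4 1.231, P6 2.080, P2 1.775, P5 2.528, P1 5.343, P3 1.963.
Rounding to the nearest integer: P7 6, P4 1, P6 2, P2 2, P5 3, P1 5, P3 2 (total 21).
P2 receives 2.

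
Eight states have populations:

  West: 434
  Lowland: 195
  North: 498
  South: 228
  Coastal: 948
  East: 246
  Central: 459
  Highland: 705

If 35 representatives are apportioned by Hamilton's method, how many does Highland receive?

7

Total 3713; standard divisor 3713/35 ≈ 106.086.
Standard quotas: West 4.091, Lowland 1.838, North 4.694, South 2.149, Coastal 8.936, East 2.319, Central 4.327, Highland 6.646.
Lower quotas: West 4, Lowland 1, North 4, South 2, Coastal 8, East 2, Central 4, Highland 6 (sum 31, leaving 4 seats).
Remainders in descending order: Coastal 0.936, Lowland 0.838, North 0.694, Highland 0.646, Central 0.327, East 0.319, South 0.149, West 0.091.
Largest remainders: Coastal, Lowland, North, Highland receive the extra seats.
Highland receives 7.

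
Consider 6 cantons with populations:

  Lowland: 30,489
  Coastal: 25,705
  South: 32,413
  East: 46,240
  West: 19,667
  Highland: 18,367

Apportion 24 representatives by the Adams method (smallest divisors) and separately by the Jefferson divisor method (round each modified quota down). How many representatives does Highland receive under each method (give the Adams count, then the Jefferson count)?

Adams: Lowland 4, Coastal 4, South 4, East 6, West 3, Highland 3.
Jefferson: Lowland 4, Coastal 3, South 5, East 7, West 3, Highland 2.
Highland gets 3 under Adams and 2 under Jefferson.

3 and 2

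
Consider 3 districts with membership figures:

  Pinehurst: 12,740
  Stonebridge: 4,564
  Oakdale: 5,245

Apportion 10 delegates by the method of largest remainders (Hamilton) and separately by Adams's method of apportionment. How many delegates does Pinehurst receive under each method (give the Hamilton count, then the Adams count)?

6 and 5

Hamilton: Pinehurst 6, Stonebridge 2, Oakdale 2.
Adams: Pinehurst 5, Stonebridge 2, Oakdale 3.
Pinehurst gets 6 under Hamilton and 5 under Adams.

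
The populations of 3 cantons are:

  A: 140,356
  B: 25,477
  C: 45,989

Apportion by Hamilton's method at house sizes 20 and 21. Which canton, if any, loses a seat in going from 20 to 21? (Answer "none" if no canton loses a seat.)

B

At 20 seats: A 13, B 3, C 4.
At 21 seats: A 14, B 2, C 5.
B drops from 3 to 2.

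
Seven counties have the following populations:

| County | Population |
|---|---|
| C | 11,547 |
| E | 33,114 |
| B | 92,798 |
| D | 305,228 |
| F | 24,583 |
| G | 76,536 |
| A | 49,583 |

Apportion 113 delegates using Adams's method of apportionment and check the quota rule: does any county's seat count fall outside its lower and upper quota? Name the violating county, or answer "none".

Standard quotas: C 2.199, E 6.306, B 17.672, D 58.125, F 4.681, G 14.575, A 9.442.
Adams allocation: C 3, E 7, B 17, D 56, F 5, G 15, A 10.
D has quota 58.125 (lower 58, upper 59) but receives 56 — outside the quota interval.

D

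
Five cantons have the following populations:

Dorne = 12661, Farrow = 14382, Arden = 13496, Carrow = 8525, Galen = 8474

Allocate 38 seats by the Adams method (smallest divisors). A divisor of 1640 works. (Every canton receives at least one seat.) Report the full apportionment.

Dorne 8, Farrow 9, Arden 9, Carrow 6, Galen 6

With modified divisor 1640: modified quotas Dorne 7.720, Farrow 8.770, Arden 8.229, Carrow 5.198, Galen 5.167.
Rounding up: Dorne 8, Farrow 9, Arden 9, Carrow 6, Galen 6 (total 38).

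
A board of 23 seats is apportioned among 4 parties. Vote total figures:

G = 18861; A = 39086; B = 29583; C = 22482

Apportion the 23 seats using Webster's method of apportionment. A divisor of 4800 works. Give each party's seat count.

G 4; A 8; B 6; C 5

With modified divisor 4800: modified quotas G 3.929, A 8.143, B 6.163, C 4.684.
Rounding to the nearest integer: G 4, A 8, B 6, C 5 (total 23).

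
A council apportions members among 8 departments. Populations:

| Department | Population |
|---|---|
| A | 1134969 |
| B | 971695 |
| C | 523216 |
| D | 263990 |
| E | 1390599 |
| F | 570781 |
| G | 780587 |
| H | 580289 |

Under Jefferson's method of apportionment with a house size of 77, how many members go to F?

Standard divisor 6216126/77 ≈ 80728.909; standard quotas: A 14.059, B 12.037, C 6.481, D 3.270, E 17.226, F 7.070, G 9.669, H 7.188.
Rounding down gives 14, 12, 6, 3, 17, 7, 9, 7 = 75 seats, so the divisor must be adjusted.
With modified divisor 76500: modified quotas A 14.836, B 12.702, C 6.839, D 3.451, E 18.178, F 7.461, G 10.204, H 7.585.
Rounding down: A 14, B 12, C 6, D 3, E 18, F 7, G 10, H 7 (total 77).
F receives 7.

7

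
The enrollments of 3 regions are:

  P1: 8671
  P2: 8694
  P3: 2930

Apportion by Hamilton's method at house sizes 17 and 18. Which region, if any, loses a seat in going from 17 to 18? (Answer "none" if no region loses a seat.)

At 17 seats: P1 7, P2 7, P3 3.
At 18 seats: P1 8, P2 8, P3 2.
P3 drops from 3 to 2.

P3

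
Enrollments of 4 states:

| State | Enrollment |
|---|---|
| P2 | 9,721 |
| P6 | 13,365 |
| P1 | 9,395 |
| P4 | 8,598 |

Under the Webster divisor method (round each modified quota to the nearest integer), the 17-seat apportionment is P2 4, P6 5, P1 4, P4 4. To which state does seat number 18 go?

P6

Priority for the next seat is population ÷ (current seats + 0.5).
Priorities: P2 2160.222, P6 2430.000, P1 2087.778, P4 1910.667.
Highest priority: P6.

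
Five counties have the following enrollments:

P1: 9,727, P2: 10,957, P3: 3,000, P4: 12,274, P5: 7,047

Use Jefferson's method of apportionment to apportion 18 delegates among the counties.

P1 4, P2 5, P3 1, P4 5, P5 3

Standard divisor 43005/18 ≈ 2389.167; standard quotas: P1 4.071, P2 4.586, P3 1.256, P4 5.137, P5 2.950.
Rounding down gives 4, 4, 1, 5, 2 = 16 seats, so the divisor must be adjusted.
With modified divisor 2100: modified quotas P1 4.632, P2 5.218, P3 1.429, P4 5.845, P5 3.356.
Rounding down: P1 4, P2 5, P3 1, P4 5, P5 3 (total 18).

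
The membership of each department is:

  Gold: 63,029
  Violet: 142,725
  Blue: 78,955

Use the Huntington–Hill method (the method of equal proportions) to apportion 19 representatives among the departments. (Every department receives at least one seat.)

With divisor 14730: modified quotas Gold 4.279, Violet 9.689, Blue 5.360.
Geometric-mean thresholds: Gold √(4·5)=4.472, Violet √(9·10)=9.487, Blue √(5·6)=5.477.
Each quota rounded against its threshold gives Gold 4, Violet 10, Blue 5 (total 19).

Gold 4; Violet 10; Blue 5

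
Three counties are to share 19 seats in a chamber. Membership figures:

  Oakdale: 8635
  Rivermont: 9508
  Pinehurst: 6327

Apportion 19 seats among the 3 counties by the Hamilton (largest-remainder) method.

Oakdale=7, Rivermont=7, Pinehurst=5

Standard divisor: 24470 ÷ 19 ≈ 1287.895.
Standard quotas: Oakdale 6.7047, Rivermont 7.3826, Pinehurst 4.9127.
Lower quotas: Oakdale 6, Rivermont 7, Pinehurst 4 (sum 17, leaving 2 seats).
Remainders in descending order: Pinehurst 0.9127, Oakdale 0.7047, Rivermont 0.3826.
Largest remainders: Pinehurst, Oakdale receive the extra seats.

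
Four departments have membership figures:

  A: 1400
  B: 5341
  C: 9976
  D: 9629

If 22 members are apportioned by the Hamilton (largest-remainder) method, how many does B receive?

5

Total 26346; standard divisor 26346/22 ≈ 1197.545.
Standard quotas: A 1.1691, B 4.4600, C 8.3304, D 8.0406.
Lower quotas: A 1, B 4, C 8, D 8 (sum 21, leaving 1 seat).
Remainders in descending order: B 0.4600, C 0.3304, A 0.1691, D 0.0406.
Largest remainder: B receives the extra seat.
B receives 5.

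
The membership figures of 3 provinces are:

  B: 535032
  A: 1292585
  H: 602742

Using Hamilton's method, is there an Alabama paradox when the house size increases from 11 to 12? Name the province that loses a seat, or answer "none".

none

At 11 seats: B 2, A 6, H 3.
At 12 seats: B 3, A 6, H 3.
No province's allocation decreased.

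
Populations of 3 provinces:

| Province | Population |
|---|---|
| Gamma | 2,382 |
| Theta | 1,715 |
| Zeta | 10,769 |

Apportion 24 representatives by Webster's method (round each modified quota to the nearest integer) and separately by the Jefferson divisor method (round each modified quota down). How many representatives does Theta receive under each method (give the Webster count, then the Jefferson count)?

3 and 2

Webster: Gamma 4, Theta 3, Zeta 17.
Jefferson: Gamma 4, Theta 2, Zeta 18.
Theta gets 3 under Webster and 2 under Jefferson.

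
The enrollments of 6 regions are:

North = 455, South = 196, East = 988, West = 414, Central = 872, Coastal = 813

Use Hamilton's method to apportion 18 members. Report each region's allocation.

North 2, South 1, East 5, West 2, Central 4, Coastal 4

The standard divisor is 3738/18 ≈ 207.667.
Standard quotas: North 2.191, South 0.944, East 4.758, West 1.994, Central 4.199, Coastal 3.915.
Lower quotas: North 2, South 0, East 4, West 1, Central 4, Coastal 3 (sum 14, leaving 4 seats).
Remainders in descending order: West 0.994, South 0.944, Coastal 0.915, East 0.758, Central 0.199, North 0.191.
The surplus seats go to West, South, Coastal, East.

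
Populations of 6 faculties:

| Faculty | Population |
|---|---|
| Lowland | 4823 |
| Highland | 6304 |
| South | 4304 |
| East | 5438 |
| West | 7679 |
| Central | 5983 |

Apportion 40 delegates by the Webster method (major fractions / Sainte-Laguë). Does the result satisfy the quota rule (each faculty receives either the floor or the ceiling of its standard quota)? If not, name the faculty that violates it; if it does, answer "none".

Standard quotas: Lowland 5.587, Highland 7.302, South 4.986, East 6.299, West 8.895, Central 6.931.
Webster allocation: Lowland 6, Highland 7, South 5, East 6, West 9, Central 7.
Every allocation lies between the lower and upper quota.

none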